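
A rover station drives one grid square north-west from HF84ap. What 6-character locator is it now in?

HF74xq

Longitude subsquare a = 0; −1 → -1, wraps to 23 = x, carry into square.
Longitude square 8; −1 → 7.
Latitude subsquare p = 15; +1 → 16 = q.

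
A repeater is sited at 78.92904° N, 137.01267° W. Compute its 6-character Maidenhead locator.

CQ18lw

Shift to the Maidenhead origin (180°W, 90°S): lon 42.9873, lat 168.9290.
Field (20°×10°, letters A–R): lon ⌊42.9873/20⌋ = 2 → C; lat ⌊168.9290/10⌋ = 16 → Q.
Square (2°×1°, digits 0–9): lon ⌊2.9873/2⌋ = 1; lat ⌊8.9290/1⌋ = 8.
Subsquare (5′×2.5′, letters a–x): lon ⌊0.9873/0.0833333⌋ = 11 → l; lat ⌊0.9290/0.0416667⌋ = 22 → w.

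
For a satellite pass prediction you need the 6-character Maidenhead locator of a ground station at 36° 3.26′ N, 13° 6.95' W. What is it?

IM36kb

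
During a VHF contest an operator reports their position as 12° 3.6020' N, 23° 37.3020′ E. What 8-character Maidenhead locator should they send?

KK12tb44

Add 180° to longitude and 90° to latitude: 203.62170, 102.06003.
Field (20°×10°, letters A–R): lon ⌊203.62170/20⌋ = 10 → K; lat ⌊102.06003/10⌋ = 10 → K.
Square (2°×1°, digits 0–9): lon ⌊3.62170/2⌋ = 1; lat ⌊2.06003/1⌋ = 2.
Subsquare (5′×2.5′, letters a–x): lon ⌊1.62170/0.0833333⌋ = 19 → t; lat ⌊0.06003/0.0416667⌋ = 1 → b.
Extended square (30″×15″, digits 0–9): lon ⌊0.03837/0.00833333⌋ = 4; lat ⌊0.01837/0.00416667⌋ = 4.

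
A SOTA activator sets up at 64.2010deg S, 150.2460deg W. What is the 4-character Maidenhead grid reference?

BC45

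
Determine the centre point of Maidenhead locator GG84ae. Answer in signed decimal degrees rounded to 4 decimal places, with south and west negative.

-25.8125, -43.9583

Field G=6, G=6: +6·20° lon, +6·10° lat → SW at lon -60°, lat -30°.
Square 8, 4: +8·2° lon, +4·1° lat → SW at lon -44°, lat -26°.
Subsquare a=0, e=4: +0·0.0833333° lon, +4·0.0416667° lat → SW at lon -44°, lat -25.8333°.
Cell spans 0.0833333° lon × 0.0416667° lat. Centre is SW corner plus half of each.
latitude -25.8125, longitude -43.9583.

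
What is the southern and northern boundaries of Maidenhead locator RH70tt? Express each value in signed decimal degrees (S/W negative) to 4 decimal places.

Field R=17, H=7: +17·20° lon, +7·10° lat → SW at lon 160°, lat -20°.
Square 7, 0: +7·2° lon, +0·1° lat → SW at lon 174°, lat -20°.
Subsquare t=19, t=19: +19·0.0833333° lon, +19·0.0416667° lat → SW at lon 175.583°, lat -19.2083°.
Cell spans 0.0833333° lon × 0.0416667° lat.
south -19.2083, north -19.1667.

-19.2083, -19.1667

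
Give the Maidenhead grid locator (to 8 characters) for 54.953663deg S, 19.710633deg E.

Offset from 180°W / 90°S: lon 199.71063°, lat 35.04634°.
Field: lon ⌊199.71063/20⌋ = 9 → J; lat ⌊35.04634/10⌋ = 3 → D.
Square: lon ⌊19.71063/2⌋ = 9; lat ⌊5.04634/1⌋ = 5.
Subsquare: lon ⌊1.71063/0.0833333⌋ = 20 → u; lat ⌊0.04634/0.0416667⌋ = 1 → b.
Extended square: lon ⌊0.04397/0.00833333⌋ = 5; lat ⌊0.00467/0.00416667⌋ = 1.

JD95ub51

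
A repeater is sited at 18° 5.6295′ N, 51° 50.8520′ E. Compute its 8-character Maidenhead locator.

Shift to the Maidenhead origin (180°W, 90°S): lon 231.84753, lat 108.09382.
Field: lon ⌊231.84753/20⌋ = 11 → L; lat ⌊108.09382/10⌋ = 10 → K.
Square: lon ⌊11.84753/2⌋ = 5; lat ⌊8.09382/1⌋ = 8.
Subsquare: lon ⌊1.84753/0.0833333⌋ = 22 → w; lat ⌊0.09382/0.0416667⌋ = 2 → c.
Extended square: lon ⌊0.01420/0.00833333⌋ = 1; lat ⌊0.01049/0.00416667⌋ = 2.

LK58wc12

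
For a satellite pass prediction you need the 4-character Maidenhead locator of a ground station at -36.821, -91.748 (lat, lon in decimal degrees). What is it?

Add 180° to longitude and 90° to latitude: 88.25, 53.18.
Field: 88.25/20 → 4 → E, 53.18/10 → 5 → F; chars EF.
Square: 8.25/2 → 4, 3.18/1 → 3; chars 43.

EF43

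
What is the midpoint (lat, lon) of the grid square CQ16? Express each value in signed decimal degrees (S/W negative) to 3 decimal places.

76.500, -137.000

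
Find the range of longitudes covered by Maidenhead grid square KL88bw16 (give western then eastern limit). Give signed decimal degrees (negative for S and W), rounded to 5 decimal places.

36.09167, 36.10000

Field K=10, L=11: +10·20° lon, +11·10° lat → SW at lon 20°, lat 20°.
Square 8, 8: +8·2° lon, +8·1° lat → SW at lon 36°, lat 28°.
Subsquare b=1, w=22: +1·0.0833333° lon, +22·0.0416667° lat → SW at lon 36.0833°, lat 28.9167°.
Extended square 1, 6: +1·0.00833333° lon, +6·0.00416667° lat → SW at lon 36.0917°, lat 28.9417°.
Cell spans 0.00833333° lon × 0.00416667° lat.
west 36.09167, east 36.10000.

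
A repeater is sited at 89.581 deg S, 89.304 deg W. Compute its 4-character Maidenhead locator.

EA50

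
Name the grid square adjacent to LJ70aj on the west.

LJ60xj

Longitude subsquare a = 0; −1 → -1, wraps to 23 = x, carry into square.
Longitude square 7; −1 → 6.
The latitude characters are unchanged.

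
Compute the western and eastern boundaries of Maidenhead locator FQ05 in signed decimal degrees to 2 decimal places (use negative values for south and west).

-80.00, -78.00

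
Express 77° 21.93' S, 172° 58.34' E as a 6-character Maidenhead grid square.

RB62lp

Shift to the Maidenhead origin (180°W, 90°S): lon 352.9723, lat 12.6345.
Field (20°×10°, letters A–R): lon ⌊352.9723/20⌋ = 17 → R; lat ⌊12.6345/10⌋ = 1 → B.
Square (2°×1°, digits 0–9): lon ⌊12.9723/2⌋ = 6; lat ⌊2.6345/1⌋ = 2.
Subsquare (5′×2.5′, letters a–x): lon ⌊0.9723/0.0833333⌋ = 11 → l; lat ⌊0.6345/0.0416667⌋ = 15 → p.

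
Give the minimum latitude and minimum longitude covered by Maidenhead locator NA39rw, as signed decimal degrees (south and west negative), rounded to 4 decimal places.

Field N=13, A=0: +13·20° lon, +0·10° lat → SW at lon 80°, lat -90°.
Square 3, 9: +3·2° lon, +9·1° lat → SW at lon 86°, lat -81°.
Subsquare r=17, w=22: +17·0.0833333° lon, +22·0.0416667° lat → SW at lon 87.4167°, lat -80.0833°.
latitude -80.0833, longitude 87.4167.

-80.0833, 87.4167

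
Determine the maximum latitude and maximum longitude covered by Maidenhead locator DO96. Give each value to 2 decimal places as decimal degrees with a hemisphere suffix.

Field D=3, O=14: +3·20° lon, +14·10° lat → SW at lon -120°, lat 50°.
Square 9, 6: +9·2° lon, +6·1° lat → SW at lon -102°, lat 56°.
Cell spans 2° lon × 1° lat. NE corner is SW corner plus one full cell.
latitude 57.00° N, longitude 100.00° W.

57.00° N, 100.00° W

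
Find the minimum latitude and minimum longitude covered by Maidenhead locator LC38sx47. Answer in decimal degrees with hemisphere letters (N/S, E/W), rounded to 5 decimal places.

61.01250° S, 47.53333° E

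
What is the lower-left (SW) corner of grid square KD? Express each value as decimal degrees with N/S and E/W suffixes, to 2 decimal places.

60.00° S, 20.00° E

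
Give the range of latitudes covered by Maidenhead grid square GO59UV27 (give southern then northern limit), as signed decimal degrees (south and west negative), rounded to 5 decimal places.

59.90417, 59.90833

Field G=6, O=14: +6·20° lon, +14·10° lat → SW at lon -60°, lat 50°.
Square 5, 9: +5·2° lon, +9·1° lat → SW at lon -50°, lat 59°.
Subsquare u=20, v=21: +20·0.0833333° lon, +21·0.0416667° lat → SW at lon -48.3333°, lat 59.875°.
Extended square 2, 7: +2·0.00833333° lon, +7·0.00416667° lat → SW at lon -48.3167°, lat 59.9042°.
Cell spans 0.00833333° lon × 0.00416667° lat.
south 59.90417, north 59.90833.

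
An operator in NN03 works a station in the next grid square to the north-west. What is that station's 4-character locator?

Longitude square 0; −1 → -1, wraps to 9, carry into field.
Longitude field N = 13; −1 → 12 = M.
Latitude square 3; +1 → 4.

MN94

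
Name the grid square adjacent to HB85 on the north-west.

Longitude square 8; −1 → 7.
Latitude square 5; +1 → 6.

HB76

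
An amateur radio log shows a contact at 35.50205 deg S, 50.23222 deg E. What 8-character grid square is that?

Offset from 180°W / 90°S: lon 230.23222°, lat 54.49795°.
Field: lon ⌊230.23222/20⌋ = 11 → L; lat ⌊54.49795/10⌋ = 5 → F.
Square: lon ⌊10.23222/2⌋ = 5; lat ⌊4.49795/1⌋ = 4.
Subsquare: lon ⌊0.23222/0.0833333⌋ = 2 → c; lat ⌊0.49795/0.0416667⌋ = 11 → l.
Extended square: lon ⌊0.06555/0.00833333⌋ = 7; lat ⌊0.03962/0.00416667⌋ = 9.

LF54cl79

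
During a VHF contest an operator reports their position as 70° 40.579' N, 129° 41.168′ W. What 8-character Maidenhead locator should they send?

CQ50dq72

Add 180° to longitude and 90° to latitude: 50.31387, 160.67632.
Field: 50.31387/20 → 2 → C, 160.67632/10 → 16 → Q; chars CQ.
Square: 10.31387/2 → 5, 0.67632/1 → 0; chars 50.
Subsquare: 0.31387/0.0833333 → 3 → d, 0.67632/0.0416667 → 16 → q; chars dq.
Extended square: 0.06387/0.00833333 → 7, 0.00965/0.00416667 → 2; chars 72.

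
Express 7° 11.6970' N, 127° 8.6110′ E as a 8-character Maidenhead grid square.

PJ37ne76

Add 180° to longitude and 90° to latitude: 307.14352, 97.19495.
Field (20°×10°, letters A–R): lon ⌊307.14352/20⌋ = 15 → P; lat ⌊97.19495/10⌋ = 9 → J.
Square (2°×1°, digits 0–9): lon ⌊7.14352/2⌋ = 3; lat ⌊7.19495/1⌋ = 7.
Subsquare (5′×2.5′, letters a–x): lon ⌊1.14352/0.0833333⌋ = 13 → n; lat ⌊0.19495/0.0416667⌋ = 4 → e.
Extended square (30″×15″, digits 0–9): lon ⌊0.06018/0.00833333⌋ = 7; lat ⌊0.02828/0.00416667⌋ = 6.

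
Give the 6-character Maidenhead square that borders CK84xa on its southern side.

CK83xx

Latitude subsquare a = 0; −1 → -1, wraps to 23 = x, carry into square.
Latitude square 4; −1 → 3.
The longitude characters are unchanged.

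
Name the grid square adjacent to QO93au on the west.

Longitude subsquare a = 0; −1 → -1, wraps to 23 = x, carry into square.
Longitude square 9; −1 → 8.
The latitude characters are unchanged.

QO83xu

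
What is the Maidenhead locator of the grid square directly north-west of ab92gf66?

Longitude extended square 6; −1 → 5.
Latitude extended square 6; +1 → 7.

AB92gf57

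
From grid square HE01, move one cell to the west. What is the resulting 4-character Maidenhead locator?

Longitude square 0; −1 → -1, wraps to 9, carry into field.
Longitude field H = 7; −1 → 6 = G.
The latitude characters are unchanged.

GE91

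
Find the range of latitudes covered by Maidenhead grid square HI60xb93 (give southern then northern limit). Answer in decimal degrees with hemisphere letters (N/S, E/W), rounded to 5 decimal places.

9.94583° S, 9.94167° S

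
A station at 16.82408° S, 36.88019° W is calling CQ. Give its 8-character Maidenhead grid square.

Add 180° to longitude and 90° to latitude: 143.11981, 73.17592.
Field: lon ⌊143.11981/20⌋ = 7 → H; lat ⌊73.17592/10⌋ = 7 → H.
Square: lon ⌊3.11981/2⌋ = 1; lat ⌊3.17592/1⌋ = 3.
Subsquare: lon ⌊1.11981/0.0833333⌋ = 13 → n; lat ⌊0.17592/0.0416667⌋ = 4 → e.
Extended square: lon ⌊0.03648/0.00833333⌋ = 4; lat ⌊0.00925/0.00416667⌋ = 2.

HH13ne42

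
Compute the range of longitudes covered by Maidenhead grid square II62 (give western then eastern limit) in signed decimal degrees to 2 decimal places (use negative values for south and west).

-8.00, -6.00

Field I=8, I=8: +8·20° lon, +8·10° lat → SW at lon -20°, lat -10°.
Square 6, 2: +6·2° lon, +2·1° lat → SW at lon -8°, lat -8°.
Cell spans 2° lon × 1° lat.
west -8.00, east -6.00.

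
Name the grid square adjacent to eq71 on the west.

EQ61

Longitude square 7; −1 → 6.
The latitude characters are unchanged.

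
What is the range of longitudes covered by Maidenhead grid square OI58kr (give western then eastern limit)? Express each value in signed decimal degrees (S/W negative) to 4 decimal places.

110.8333, 110.9167

Field O=14, I=8: +14·20° lon, +8·10° lat → SW at lon 100°, lat -10°.
Square 5, 8: +5·2° lon, +8·1° lat → SW at lon 110°, lat -2°.
Subsquare k=10, r=17: +10·0.0833333° lon, +17·0.0416667° lat → SW at lon 110.833°, lat -1.29167°.
Cell spans 0.0833333° lon × 0.0416667° lat.
west 110.8333, east 110.9167.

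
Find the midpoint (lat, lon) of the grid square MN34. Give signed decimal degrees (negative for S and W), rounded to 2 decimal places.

44.50, 67.00

Field M=12, N=13: +12·20° lon, +13·10° lat → SW at lon 60°, lat 40°.
Square 3, 4: +3·2° lon, +4·1° lat → SW at lon 66°, lat 44°.
Cell spans 2° lon × 1° lat. Centre is SW corner plus half of each.
latitude 44.50, longitude 67.00.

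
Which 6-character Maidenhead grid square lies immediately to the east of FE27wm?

Longitude subsquare w = 22; +1 → 23 = x.
The latitude characters are unchanged.

FE27xm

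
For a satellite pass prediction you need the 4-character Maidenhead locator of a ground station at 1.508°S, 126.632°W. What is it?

Offset from 180°W / 90°S: lon 53.37°, lat 88.49°.
Field (20°×10°, letters A–R): 53.37/20 → 2 → C, 88.49/10 → 8 → I; chars CI.
Square (2°×1°, digits 0–9): 13.37/2 → 6, 8.49/1 → 8; chars 68.

CI68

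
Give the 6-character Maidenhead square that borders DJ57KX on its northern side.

Latitude subsquare x = 23; +1 → 24, wraps to 0 = a, carry into square.
Latitude square 7; +1 → 8.
The longitude characters are unchanged.

DJ58ka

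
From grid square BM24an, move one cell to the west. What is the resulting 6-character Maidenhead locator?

BM14xn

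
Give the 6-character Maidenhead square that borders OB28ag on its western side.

Longitude subsquare a = 0; −1 → -1, wraps to 23 = x, carry into square.
Longitude square 2; −1 → 1.
The latitude characters are unchanged.

OB18xg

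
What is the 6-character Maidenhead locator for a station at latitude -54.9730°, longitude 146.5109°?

Shift to the Maidenhead origin (180°W, 90°S): lon 326.5109, lat 35.0270.
Field: lon ⌊326.5109/20⌋ = 16 → Q; lat ⌊35.0270/10⌋ = 3 → D.
Square: lon ⌊6.5109/2⌋ = 3; lat ⌊5.0270/1⌋ = 5.
Subsquare: lon ⌊0.5109/0.0833333⌋ = 6 → g; lat ⌊0.0270/0.0416667⌋ = 0 → a.

QD35ga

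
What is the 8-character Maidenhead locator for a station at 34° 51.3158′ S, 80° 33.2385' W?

Offset from 180°W / 90°S: lon 99.44603°, lat 55.14474°.
Field: 99.44603/20 → 4 → E, 55.14474/10 → 5 → F; chars EF.
Square: 19.44603/2 → 9, 5.14474/1 → 5; chars 95.
Subsquare: 1.44603/0.0833333 → 17 → r, 0.14474/0.0416667 → 3 → d; chars rd.
Extended square: 0.02936/0.00833333 → 3, 0.01974/0.00416667 → 4; chars 34.

EF95rd34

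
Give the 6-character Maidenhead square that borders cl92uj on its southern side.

Latitude subsquare j = 9; −1 → 8 = i.
The longitude characters are unchanged.

CL92ui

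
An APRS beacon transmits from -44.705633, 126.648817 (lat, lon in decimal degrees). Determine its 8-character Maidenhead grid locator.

Add 180° to longitude and 90° to latitude: 306.64882, 45.29437.
Field: lon ⌊306.64882/20⌋ = 15 → P; lat ⌊45.29437/10⌋ = 4 → E.
Square: lon ⌊6.64882/2⌋ = 3; lat ⌊5.29437/1⌋ = 5.
Subsquare: lon ⌊0.64882/0.0833333⌋ = 7 → h; lat ⌊0.29437/0.0416667⌋ = 7 → h.
Extended square: lon ⌊0.06548/0.00833333⌋ = 7; lat ⌊0.00270/0.00416667⌋ = 0.

PE35hh70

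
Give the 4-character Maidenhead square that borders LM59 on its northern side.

Latitude square 9; +1 → 10, wraps to 0, carry into field.
Latitude field M = 12; +1 → 13 = N.
The longitude characters are unchanged.

LN50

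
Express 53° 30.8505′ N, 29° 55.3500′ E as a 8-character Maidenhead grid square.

KO43xm03

Shift to the Maidenhead origin (180°W, 90°S): lon 209.92250, lat 143.51417.
Field: 209.92250/20 → 10 → K, 143.51417/10 → 14 → O; chars KO.
Square: 9.92250/2 → 4, 3.51417/1 → 3; chars 43.
Subsquare: 1.92250/0.0833333 → 23 → x, 0.51417/0.0416667 → 12 → m; chars xm.
Extended square: 0.00583/0.00833333 → 0, 0.01417/0.00416667 → 3; chars 03.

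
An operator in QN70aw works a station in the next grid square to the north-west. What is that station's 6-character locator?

Longitude subsquare a = 0; −1 → -1, wraps to 23 = x, carry into square.
Longitude square 7; −1 → 6.
Latitude subsquare w = 22; +1 → 23 = x.

QN60xx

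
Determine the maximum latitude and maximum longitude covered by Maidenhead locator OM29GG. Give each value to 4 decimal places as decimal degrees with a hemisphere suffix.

39.2917° N, 104.5833° E

Field O=14, M=12: +14·20° lon, +12·10° lat → SW at lon 100°, lat 30°.
Square 2, 9: +2·2° lon, +9·1° lat → SW at lon 104°, lat 39°.
Subsquare g=6, g=6: +6·0.0833333° lon, +6·0.0416667° lat → SW at lon 104.5°, lat 39.25°.
Cell spans 0.0833333° lon × 0.0416667° lat. NE corner is SW corner plus one full cell.
latitude 39.2917° N, longitude 104.5833° E.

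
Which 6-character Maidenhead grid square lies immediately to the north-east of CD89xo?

CD99ap

Longitude subsquare x = 23; +1 → 24, wraps to 0 = a, carry into square.
Longitude square 8; +1 → 9.
Latitude subsquare o = 14; +1 → 15 = p.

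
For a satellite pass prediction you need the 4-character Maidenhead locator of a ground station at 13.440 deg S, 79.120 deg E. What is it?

Offset from 180°W / 90°S: lon 259.12°, lat 76.56°.
Field: 259.12/20 → 12 → M, 76.56/10 → 7 → H; chars MH.
Square: 19.12/2 → 9, 6.56/1 → 6; chars 96.

MH96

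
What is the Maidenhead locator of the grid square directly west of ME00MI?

Longitude subsquare m = 12; −1 → 11 = l.
The latitude characters are unchanged.

ME00li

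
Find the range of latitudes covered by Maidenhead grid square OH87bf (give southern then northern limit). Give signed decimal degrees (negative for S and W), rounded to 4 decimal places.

-12.7917, -12.7500

Field O=14, H=7: +14·20° lon, +7·10° lat → SW at lon 100°, lat -20°.
Square 8, 7: +8·2° lon, +7·1° lat → SW at lon 116°, lat -13°.
Subsquare b=1, f=5: +1·0.0833333° lon, +5·0.0416667° lat → SW at lon 116.083°, lat -12.7917°.
Cell spans 0.0833333° lon × 0.0416667° lat.
south -12.7917, north -12.7500.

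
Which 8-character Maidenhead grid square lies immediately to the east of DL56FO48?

DL56fo58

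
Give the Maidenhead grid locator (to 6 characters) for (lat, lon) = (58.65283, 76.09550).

Offset from 180°W / 90°S: lon 256.0955°, lat 148.6528°.
Field (20°×10°, letters A–R): lon ⌊256.0955/20⌋ = 12 → M; lat ⌊148.6528/10⌋ = 14 → O.
Square (2°×1°, digits 0–9): lon ⌊16.0955/2⌋ = 8; lat ⌊8.6528/1⌋ = 8.
Subsquare (5′×2.5′, letters a–x): lon ⌊0.0955/0.0833333⌋ = 1 → b; lat ⌊0.6528/0.0416667⌋ = 15 → p.

MO88bp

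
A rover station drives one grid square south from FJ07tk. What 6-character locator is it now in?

FJ07tj

Latitude subsquare k = 10; −1 → 9 = j.
The longitude characters are unchanged.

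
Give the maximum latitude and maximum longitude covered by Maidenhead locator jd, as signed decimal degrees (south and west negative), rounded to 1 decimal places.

Field J=9, D=3: +9·20° lon, +3·10° lat → SW at lon 0°, lat -60°.
Cell spans 20° lon × 10° lat. NE corner is SW corner plus one full cell.
latitude -50.0, longitude 20.0.

-50.0, 20.0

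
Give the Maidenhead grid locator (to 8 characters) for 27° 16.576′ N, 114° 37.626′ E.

OL77hg56

Offset from 180°W / 90°S: lon 294.62710°, lat 117.27627°.
Field: 294.62710/20 → 14 → O, 117.27627/10 → 11 → L; chars OL.
Square: 14.62710/2 → 7, 7.27627/1 → 7; chars 77.
Subsquare: 0.62710/0.0833333 → 7 → h, 0.27627/0.0416667 → 6 → g; chars hg.
Extended square: 0.04377/0.00833333 → 5, 0.02627/0.00416667 → 6; chars 56.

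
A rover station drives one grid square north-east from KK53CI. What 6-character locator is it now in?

Longitude subsquare c = 2; +1 → 3 = d.
Latitude subsquare i = 8; +1 → 9 = j.

KK53dj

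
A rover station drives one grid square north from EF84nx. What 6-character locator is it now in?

EF85na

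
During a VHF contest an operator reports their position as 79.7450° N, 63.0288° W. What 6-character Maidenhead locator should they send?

Add 180° to longitude and 90° to latitude: 116.9712, 169.7450.
Field: lon ⌊116.9712/20⌋ = 5 → F; lat ⌊169.7450/10⌋ = 16 → Q.
Square: lon ⌊16.9712/2⌋ = 8; lat ⌊9.7450/1⌋ = 9.
Subsquare: lon ⌊0.9712/0.0833333⌋ = 11 → l; lat ⌊0.7450/0.0416667⌋ = 17 → r.

FQ89lr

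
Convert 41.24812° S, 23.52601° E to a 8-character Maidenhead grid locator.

KE18ss30

Offset from 180°W / 90°S: lon 203.52601°, lat 48.75188°.
Field (20°×10°, letters A–R): 203.52601/20 → 10 → K, 48.75188/10 → 4 → E; chars KE.
Square (2°×1°, digits 0–9): 3.52601/2 → 1, 8.75188/1 → 8; chars 18.
Subsquare (5′×2.5′, letters a–x): 1.52601/0.0833333 → 18 → s, 0.75188/0.0416667 → 18 → s; chars ss.
Extended square (30″×15″, digits 0–9): 0.02601/0.00833333 → 3, 0.00188/0.00416667 → 0; chars 30.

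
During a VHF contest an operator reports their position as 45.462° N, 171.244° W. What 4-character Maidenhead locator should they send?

Shift to the Maidenhead origin (180°W, 90°S): lon 8.76, lat 135.46.
Field: 8.76/20 → 0 → A, 135.46/10 → 13 → N; chars AN.
Square: 8.76/2 → 4, 5.46/1 → 5; chars 45.

AN45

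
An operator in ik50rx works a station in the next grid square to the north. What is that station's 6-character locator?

IK51ra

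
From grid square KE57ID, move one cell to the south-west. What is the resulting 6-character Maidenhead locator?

KE57hc

Longitude subsquare i = 8; −1 → 7 = h.
Latitude subsquare d = 3; −1 → 2 = c.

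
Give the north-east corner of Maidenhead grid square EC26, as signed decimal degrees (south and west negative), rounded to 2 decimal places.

-63.00, -94.00

Field E=4, C=2: +4·20° lon, +2·10° lat → SW at lon -100°, lat -70°.
Square 2, 6: +2·2° lon, +6·1° lat → SW at lon -96°, lat -64°.
Cell spans 2° lon × 1° lat. NE corner is SW corner plus one full cell.
latitude -63.00, longitude -94.00.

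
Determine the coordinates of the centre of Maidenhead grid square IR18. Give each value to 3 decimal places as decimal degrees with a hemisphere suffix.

Field I=8, R=17: +8·20° lon, +17·10° lat → SW at lon -20°, lat 80°.
Square 1, 8: +1·2° lon, +8·1° lat → SW at lon -18°, lat 88°.
Cell spans 2° lon × 1° lat. Centre is SW corner plus half of each.
latitude 88.500° N, longitude 17.000° W.

88.500° N, 17.000° W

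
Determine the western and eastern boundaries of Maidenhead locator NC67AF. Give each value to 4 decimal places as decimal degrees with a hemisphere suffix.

Field N=13, C=2: +13·20° lon, +2·10° lat → SW at lon 80°, lat -70°.
Square 6, 7: +6·2° lon, +7·1° lat → SW at lon 92°, lat -63°.
Subsquare a=0, f=5: +0·0.0833333° lon, +5·0.0416667° lat → SW at lon 92°, lat -62.7917°.
Cell spans 0.0833333° lon × 0.0416667° lat.
west 92.0000° E, east 92.0833° E.

92.0000° E, 92.0833° E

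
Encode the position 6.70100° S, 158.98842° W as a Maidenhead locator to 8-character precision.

BI03mh11

Add 180° to longitude and 90° to latitude: 21.01158, 83.29900.
Field (20°×10°, letters A–R): lon ⌊21.01158/20⌋ = 1 → B; lat ⌊83.29900/10⌋ = 8 → I.
Square (2°×1°, digits 0–9): lon ⌊1.01158/2⌋ = 0; lat ⌊3.29900/1⌋ = 3.
Subsquare (5′×2.5′, letters a–x): lon ⌊1.01158/0.0833333⌋ = 12 → m; lat ⌊0.29900/0.0416667⌋ = 7 → h.
Extended square (30″×15″, digits 0–9): lon ⌊0.01158/0.00833333⌋ = 1; lat ⌊0.00733/0.00416667⌋ = 1.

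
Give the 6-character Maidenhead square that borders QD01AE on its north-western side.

Longitude subsquare a = 0; −1 → -1, wraps to 23 = x, carry into square.
Longitude square 0; −1 → -1, wraps to 9, carry into field.
Longitude field Q = 16; −1 → 15 = P.
Latitude subsquare e = 4; +1 → 5 = f.

PD91xf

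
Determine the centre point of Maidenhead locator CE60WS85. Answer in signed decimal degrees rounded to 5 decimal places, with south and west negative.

-49.22708, -126.09583

Field C=2, E=4: +2·20° lon, +4·10° lat → SW at lon -140°, lat -50°.
Square 6, 0: +6·2° lon, +0·1° lat → SW at lon -128°, lat -50°.
Subsquare w=22, s=18: +22·0.0833333° lon, +18·0.0416667° lat → SW at lon -126.167°, lat -49.25°.
Extended square 8, 5: +8·0.00833333° lon, +5·0.00416667° lat → SW at lon -126.1°, lat -49.2292°.
Cell spans 0.00833333° lon × 0.00416667° lat. Centre is SW corner plus half of each.
latitude -49.22708, longitude -126.09583.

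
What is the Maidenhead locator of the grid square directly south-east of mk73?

MK82

Longitude square 7; +1 → 8.
Latitude square 3; −1 → 2.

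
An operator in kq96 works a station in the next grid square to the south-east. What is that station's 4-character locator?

Longitude square 9; +1 → 10, wraps to 0, carry into field.
Longitude field K = 10; +1 → 11 = L.
Latitude square 6; −1 → 5.

LQ05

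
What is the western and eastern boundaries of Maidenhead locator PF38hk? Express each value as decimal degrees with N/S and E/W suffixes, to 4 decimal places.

126.5833° E, 126.6667° E

Field P=15, F=5: +15·20° lon, +5·10° lat → SW at lon 120°, lat -40°.
Square 3, 8: +3·2° lon, +8·1° lat → SW at lon 126°, lat -32°.
Subsquare h=7, k=10: +7·0.0833333° lon, +10·0.0416667° lat → SW at lon 126.583°, lat -31.5833°.
Cell spans 0.0833333° lon × 0.0416667° lat.
west 126.5833° E, east 126.6667° E.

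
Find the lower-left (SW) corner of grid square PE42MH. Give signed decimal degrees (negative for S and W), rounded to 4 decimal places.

Field P=15, E=4: +15·20° lon, +4·10° lat → SW at lon 120°, lat -50°.
Square 4, 2: +4·2° lon, +2·1° lat → SW at lon 128°, lat -48°.
Subsquare m=12, h=7: +12·0.0833333° lon, +7·0.0416667° lat → SW at lon 129°, lat -47.7083°.
latitude -47.7083, longitude 129.0000.

-47.7083, 129.0000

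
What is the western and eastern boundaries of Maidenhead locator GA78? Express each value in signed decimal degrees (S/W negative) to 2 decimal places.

-46.00, -44.00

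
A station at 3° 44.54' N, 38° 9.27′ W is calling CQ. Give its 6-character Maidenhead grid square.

Offset from 180°W / 90°S: lon 141.8455°, lat 93.7423°.
Field: 141.8455/20 → 7 → H, 93.7423/10 → 9 → J; chars HJ.
Square: 1.8455/2 → 0, 3.7423/1 → 3; chars 03.
Subsquare: 1.8455/0.0833333 → 22 → w, 0.7423/0.0416667 → 17 → r; chars wr.

HJ03wr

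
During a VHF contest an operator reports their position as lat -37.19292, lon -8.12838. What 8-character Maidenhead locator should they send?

IF52wt43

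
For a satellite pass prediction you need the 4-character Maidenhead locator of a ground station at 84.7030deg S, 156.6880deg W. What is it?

BA15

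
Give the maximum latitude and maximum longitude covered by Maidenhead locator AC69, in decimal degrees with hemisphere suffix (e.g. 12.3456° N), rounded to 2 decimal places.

Field A=0, C=2: +0·20° lon, +2·10° lat → SW at lon -180°, lat -70°.
Square 6, 9: +6·2° lon, +9·1° lat → SW at lon -168°, lat -61°.
Cell spans 2° lon × 1° lat. NE corner is SW corner plus one full cell.
latitude 60.00° S, longitude 166.00° W.

60.00° S, 166.00° W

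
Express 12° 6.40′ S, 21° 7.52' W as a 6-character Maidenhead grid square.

HH97kv

Shift to the Maidenhead origin (180°W, 90°S): lon 158.8747, lat 77.8933.
Field: 158.8747/20 → 7 → H, 77.8933/10 → 7 → H; chars HH.
Square: 18.8747/2 → 9, 7.8933/1 → 7; chars 97.
Subsquare: 0.8747/0.0833333 → 10 → k, 0.8933/0.0416667 → 21 → v; chars kv.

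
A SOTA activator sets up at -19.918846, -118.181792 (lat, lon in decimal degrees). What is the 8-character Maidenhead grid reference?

DH00vb89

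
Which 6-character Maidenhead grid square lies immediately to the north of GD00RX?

GD01ra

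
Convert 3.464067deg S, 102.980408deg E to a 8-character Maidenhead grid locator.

OI16lm78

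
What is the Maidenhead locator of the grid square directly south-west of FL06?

EL95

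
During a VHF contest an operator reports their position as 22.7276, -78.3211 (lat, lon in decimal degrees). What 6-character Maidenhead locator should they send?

FL02ur

Offset from 180°W / 90°S: lon 101.6789°, lat 112.7276°.
Field: lon ⌊101.6789/20⌋ = 5 → F; lat ⌊112.7276/10⌋ = 11 → L.
Square: lon ⌊1.6789/2⌋ = 0; lat ⌊2.7276/1⌋ = 2.
Subsquare: lon ⌊1.6789/0.0833333⌋ = 20 → u; lat ⌊0.7276/0.0416667⌋ = 17 → r.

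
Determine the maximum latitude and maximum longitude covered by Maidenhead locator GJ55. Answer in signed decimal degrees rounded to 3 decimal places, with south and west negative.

Field G=6, J=9: +6·20° lon, +9·10° lat → SW at lon -60°, lat 0°.
Square 5, 5: +5·2° lon, +5·1° lat → SW at lon -50°, lat 5°.
Cell spans 2° lon × 1° lat. NE corner is SW corner plus one full cell.
latitude 6.000, longitude -48.000.

6.000, -48.000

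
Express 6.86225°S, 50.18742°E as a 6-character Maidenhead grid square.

Add 180° to longitude and 90° to latitude: 230.1874, 83.1377.
Field: lon ⌊230.1874/20⌋ = 11 → L; lat ⌊83.1377/10⌋ = 8 → I.
Square: lon ⌊10.1874/2⌋ = 5; lat ⌊3.1377/1⌋ = 3.
Subsquare: lon ⌊0.1874/0.0833333⌋ = 2 → c; lat ⌊0.1377/0.0416667⌋ = 3 → d.

LI53cd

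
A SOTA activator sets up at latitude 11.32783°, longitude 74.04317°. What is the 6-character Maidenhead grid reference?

MK71ah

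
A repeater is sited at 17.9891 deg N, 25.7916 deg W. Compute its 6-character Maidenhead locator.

HK77cx

Add 180° to longitude and 90° to latitude: 154.2084, 107.9891.
Field: lon ⌊154.2084/20⌋ = 7 → H; lat ⌊107.9891/10⌋ = 10 → K.
Square: lon ⌊14.2084/2⌋ = 7; lat ⌊7.9891/1⌋ = 7.
Subsquare: lon ⌊0.2084/0.0833333⌋ = 2 → c; lat ⌊0.9891/0.0416667⌋ = 23 → x.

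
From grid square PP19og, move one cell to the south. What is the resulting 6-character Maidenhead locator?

Latitude subsquare g = 6; −1 → 5 = f.
The longitude characters are unchanged.

PP19of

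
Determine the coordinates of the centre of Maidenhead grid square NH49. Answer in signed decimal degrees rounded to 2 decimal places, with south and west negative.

-10.50, 89.00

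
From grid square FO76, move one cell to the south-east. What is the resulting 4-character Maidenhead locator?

FO85

Longitude square 7; +1 → 8.
Latitude square 6; −1 → 5.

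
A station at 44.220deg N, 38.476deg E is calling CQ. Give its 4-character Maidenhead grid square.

KN94

Add 180° to longitude and 90° to latitude: 218.48, 134.22.
Field (20°×10°, letters A–R): 218.48/20 → 10 → K, 134.22/10 → 13 → N; chars KN.
Square (2°×1°, digits 0–9): 18.48/2 → 9, 4.22/1 → 4; chars 94.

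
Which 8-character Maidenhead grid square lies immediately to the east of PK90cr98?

PK90dr08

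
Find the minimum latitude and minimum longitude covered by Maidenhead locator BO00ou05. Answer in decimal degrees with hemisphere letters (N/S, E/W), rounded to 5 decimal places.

50.85417° N, 158.83333° W

Field B=1, O=14: +1·20° lon, +14·10° lat → SW at lon -160°, lat 50°.
Square 0, 0: +0·2° lon, +0·1° lat → SW at lon -160°, lat 50°.
Subsquare o=14, u=20: +14·0.0833333° lon, +20·0.0416667° lat → SW at lon -158.833°, lat 50.8333°.
Extended square 0, 5: +0·0.00833333° lon, +5·0.00416667° lat → SW at lon -158.833°, lat 50.8542°.
latitude 50.85417° N, longitude 158.83333° W.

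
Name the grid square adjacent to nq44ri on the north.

NQ44rj

Latitude subsquare i = 8; +1 → 9 = j.
The longitude characters are unchanged.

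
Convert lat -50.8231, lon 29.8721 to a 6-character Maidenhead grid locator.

Shift to the Maidenhead origin (180°W, 90°S): lon 209.8721, lat 39.1769.
Field: lon ⌊209.8721/20⌋ = 10 → K; lat ⌊39.1769/10⌋ = 3 → D.
Square: lon ⌊9.8721/2⌋ = 4; lat ⌊9.1769/1⌋ = 9.
Subsquare: lon ⌊1.8721/0.0833333⌋ = 22 → w; lat ⌊0.1769/0.0416667⌋ = 4 → e.

KD49we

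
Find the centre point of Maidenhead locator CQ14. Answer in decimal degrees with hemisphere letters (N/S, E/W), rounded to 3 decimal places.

Field C=2, Q=16: +2·20° lon, +16·10° lat → SW at lon -140°, lat 70°.
Square 1, 4: +1·2° lon, +4·1° lat → SW at lon -138°, lat 74°.
Cell spans 2° lon × 1° lat. Centre is SW corner plus half of each.
latitude 74.500° N, longitude 137.000° W.

74.500° N, 137.000° W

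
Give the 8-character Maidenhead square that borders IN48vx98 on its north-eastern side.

Longitude extended square 9; +1 → 10, wraps to 0, carry into subsquare.
Longitude subsquare v = 21; +1 → 22 = w.
Latitude extended square 8; +1 → 9.

IN48wx09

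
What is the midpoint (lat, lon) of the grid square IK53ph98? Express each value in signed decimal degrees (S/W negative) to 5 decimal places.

Field I=8, K=10: +8·20° lon, +10·10° lat → SW at lon -20°, lat 10°.
Square 5, 3: +5·2° lon, +3·1° lat → SW at lon -10°, lat 13°.
Subsquare p=15, h=7: +15·0.0833333° lon, +7·0.0416667° lat → SW at lon -8.75°, lat 13.2917°.
Extended square 9, 8: +9·0.00833333° lon, +8·0.00416667° lat → SW at lon -8.675°, lat 13.325°.
Cell spans 0.00833333° lon × 0.00416667° lat. Centre is SW corner plus half of each.
latitude 13.32708, longitude -8.67083.

13.32708, -8.67083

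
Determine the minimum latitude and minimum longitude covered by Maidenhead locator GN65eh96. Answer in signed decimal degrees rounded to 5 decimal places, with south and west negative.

45.31667, -47.59167

Field G=6, N=13: +6·20° lon, +13·10° lat → SW at lon -60°, lat 40°.
Square 6, 5: +6·2° lon, +5·1° lat → SW at lon -48°, lat 45°.
Subsquare e=4, h=7: +4·0.0833333° lon, +7·0.0416667° lat → SW at lon -47.6667°, lat 45.2917°.
Extended square 9, 6: +9·0.00833333° lon, +6·0.00416667° lat → SW at lon -47.5917°, lat 45.3167°.
latitude 45.31667, longitude -47.59167.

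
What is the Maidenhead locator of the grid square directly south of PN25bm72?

PN25bm71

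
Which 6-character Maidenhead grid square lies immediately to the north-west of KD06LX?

KD07ka

Longitude subsquare l = 11; −1 → 10 = k.
Latitude subsquare x = 23; +1 → 24, wraps to 0 = a, carry into square.
Latitude square 6; +1 → 7.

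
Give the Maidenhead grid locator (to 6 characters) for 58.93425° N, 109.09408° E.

OO48nw

Offset from 180°W / 90°S: lon 289.0941°, lat 148.9342°.
Field: lon ⌊289.0941/20⌋ = 14 → O; lat ⌊148.9342/10⌋ = 14 → O.
Square: lon ⌊9.0941/2⌋ = 4; lat ⌊8.9342/1⌋ = 8.
Subsquare: lon ⌊1.0941/0.0833333⌋ = 13 → n; lat ⌊0.9342/0.0416667⌋ = 22 → w.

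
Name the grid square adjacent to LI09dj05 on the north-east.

LI09dj16

Longitude extended square 0; +1 → 1.
Latitude extended square 5; +1 → 6.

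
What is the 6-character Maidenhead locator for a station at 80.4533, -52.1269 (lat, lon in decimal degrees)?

Add 180° to longitude and 90° to latitude: 127.8731, 170.4533.
Field (20°×10°, letters A–R): 127.8731/20 → 6 → G, 170.4533/10 → 17 → R; chars GR.
Square (2°×1°, digits 0–9): 7.8731/2 → 3, 0.4533/1 → 0; chars 30.
Subsquare (5′×2.5′, letters a–x): 1.8731/0.0833333 → 22 → w, 0.4533/0.0416667 → 10 → k; chars wk.

GR30wk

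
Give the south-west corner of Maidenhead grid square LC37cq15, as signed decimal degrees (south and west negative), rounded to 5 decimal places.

-62.31250, 46.17500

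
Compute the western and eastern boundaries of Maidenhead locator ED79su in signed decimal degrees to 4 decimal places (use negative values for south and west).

Field E=4, D=3: +4·20° lon, +3·10° lat → SW at lon -100°, lat -60°.
Square 7, 9: +7·2° lon, +9·1° lat → SW at lon -86°, lat -51°.
Subsquare s=18, u=20: +18·0.0833333° lon, +20·0.0416667° lat → SW at lon -84.5°, lat -50.1667°.
Cell spans 0.0833333° lon × 0.0416667° lat.
west -84.5000, east -84.4167.

-84.5000, -84.4167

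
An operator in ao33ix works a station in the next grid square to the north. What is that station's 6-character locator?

Latitude subsquare x = 23; +1 → 24, wraps to 0 = a, carry into square.
Latitude square 3; +1 → 4.
The longitude characters are unchanged.

AO34ia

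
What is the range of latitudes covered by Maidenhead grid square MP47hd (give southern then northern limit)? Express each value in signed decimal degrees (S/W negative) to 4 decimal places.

Field M=12, P=15: +12·20° lon, +15·10° lat → SW at lon 60°, lat 60°.
Square 4, 7: +4·2° lon, +7·1° lat → SW at lon 68°, lat 67°.
Subsquare h=7, d=3: +7·0.0833333° lon, +3·0.0416667° lat → SW at lon 68.5833°, lat 67.125°.
Cell spans 0.0833333° lon × 0.0416667° lat.
south 67.1250, north 67.1667.

67.1250, 67.1667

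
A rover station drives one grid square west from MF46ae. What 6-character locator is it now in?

MF36xe

Longitude subsquare a = 0; −1 → -1, wraps to 23 = x, carry into square.
Longitude square 4; −1 → 3.
The latitude characters are unchanged.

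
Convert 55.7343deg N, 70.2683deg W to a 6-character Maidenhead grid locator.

FO45ur

Shift to the Maidenhead origin (180°W, 90°S): lon 109.7317, lat 145.7343.
Field: 109.7317/20 → 5 → F, 145.7343/10 → 14 → O; chars FO.
Square: 9.7317/2 → 4, 5.7343/1 → 5; chars 45.
Subsquare: 1.7317/0.0833333 → 20 → u, 0.7343/0.0416667 → 17 → r; chars ur.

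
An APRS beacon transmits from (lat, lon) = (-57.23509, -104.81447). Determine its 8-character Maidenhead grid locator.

Add 180° to longitude and 90° to latitude: 75.18553, 32.76491.
Field (20°×10°, letters A–R): lon ⌊75.18553/20⌋ = 3 → D; lat ⌊32.76491/10⌋ = 3 → D.
Square (2°×1°, digits 0–9): lon ⌊15.18553/2⌋ = 7; lat ⌊2.76491/1⌋ = 2.
Subsquare (5′×2.5′, letters a–x): lon ⌊1.18553/0.0833333⌋ = 14 → o; lat ⌊0.76491/0.0416667⌋ = 18 → s.
Extended square (30″×15″, digits 0–9): lon ⌊0.01886/0.00833333⌋ = 2; lat ⌊0.01491/0.00416667⌋ = 3.

DD72os23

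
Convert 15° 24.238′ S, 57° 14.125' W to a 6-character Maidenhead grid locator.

GH14jo

Shift to the Maidenhead origin (180°W, 90°S): lon 122.7646, lat 74.5960.
Field: lon ⌊122.7646/20⌋ = 6 → G; lat ⌊74.5960/10⌋ = 7 → H.
Square: lon ⌊2.7646/2⌋ = 1; lat ⌊4.5960/1⌋ = 4.
Subsquare: lon ⌊0.7646/0.0833333⌋ = 9 → j; lat ⌊0.5960/0.0416667⌋ = 14 → o.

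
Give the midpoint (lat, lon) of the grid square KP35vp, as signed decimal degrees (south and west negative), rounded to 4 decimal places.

65.6458, 27.7917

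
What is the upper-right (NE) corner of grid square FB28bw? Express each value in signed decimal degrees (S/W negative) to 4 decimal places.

-71.0417, -75.8333

Field F=5, B=1: +5·20° lon, +1·10° lat → SW at lon -80°, lat -80°.
Square 2, 8: +2·2° lon, +8·1° lat → SW at lon -76°, lat -72°.
Subsquare b=1, w=22: +1·0.0833333° lon, +22·0.0416667° lat → SW at lon -75.9167°, lat -71.0833°.
Cell spans 0.0833333° lon × 0.0416667° lat. NE corner is SW corner plus one full cell.
latitude -71.0417, longitude -75.8333.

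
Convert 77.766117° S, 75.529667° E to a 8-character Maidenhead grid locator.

Offset from 180°W / 90°S: lon 255.52967°, lat 12.23388°.
Field: lon ⌊255.52967/20⌋ = 12 → M; lat ⌊12.23388/10⌋ = 1 → B.
Square: lon ⌊15.52967/2⌋ = 7; lat ⌊2.23388/1⌋ = 2.
Subsquare: lon ⌊1.52967/0.0833333⌋ = 18 → s; lat ⌊0.23388/0.0416667⌋ = 5 → f.
Extended square: lon ⌊0.02967/0.00833333⌋ = 3; lat ⌊0.02555/0.00416667⌋ = 6.

MB72sf36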